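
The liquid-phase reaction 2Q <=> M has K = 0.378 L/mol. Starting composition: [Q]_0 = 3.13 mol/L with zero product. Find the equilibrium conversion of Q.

X = 0.528

Let X = conversion of Q; extent ξ = 3.13X/2 mol/L.
Concentrations: [Q] = 3.13 − 3.13X; [M] = 1.56X.
K = [M] / ([Q]^2).
This equals 0.378 at X = 0.528 (the root in 0 < X < 1).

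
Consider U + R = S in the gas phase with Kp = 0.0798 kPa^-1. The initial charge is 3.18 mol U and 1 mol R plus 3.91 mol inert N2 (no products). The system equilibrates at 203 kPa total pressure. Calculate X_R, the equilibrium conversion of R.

X = 0.839

Take 1 mol R as basis and let X be its fractional conversion, so ξ = X.
Moles: n_U = 3.18 − X; n_R = 1 − X; n_S = X; n_I = 3.91 (inert).
Summing: n_T = 8.09 − X.
With p_i = (n_i/n_T)P, Kp = p_S / (p_U p_R).
This yields a degree-2 equation in X; solving on (0,1), X = 0.839.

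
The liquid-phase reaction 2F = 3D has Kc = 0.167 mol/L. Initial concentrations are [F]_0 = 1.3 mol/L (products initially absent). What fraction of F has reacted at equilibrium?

Let X = conversion of F; extent ξ = 1.3X/2 mol/L.
Concentrations: [F] = 1.3 − 1.3X; [D] = 1.95X.
Kc = [D]^3 / ([F]^2).
Solving Kc = 0.167 for X ∈ (0,1): X = 0.272.

X = 0.272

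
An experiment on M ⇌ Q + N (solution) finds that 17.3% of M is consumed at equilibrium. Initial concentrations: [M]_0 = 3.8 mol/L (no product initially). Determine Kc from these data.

Let X = conversion of M.
Concentrations: [M] = 3.8 − 3.8X; [Q] = 3.8X; [N] = 3.8X.
At X = 0.173: [M] = 3.14, [Q] = 0.657, [N] = 0.657.
Kc = [Q] [N] / ([M]) = 0.138 mol/L.

Kc = 0.138 mol/L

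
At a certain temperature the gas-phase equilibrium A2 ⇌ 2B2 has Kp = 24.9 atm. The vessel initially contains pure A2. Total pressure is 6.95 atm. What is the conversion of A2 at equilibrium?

X = 0.687

Let X = conversion of A2 (basis 1 mol A2); extent of reaction ξ = X.
Moles: n_A2 = 1 − X; n_B2 = 2X.
Summing: n_T = 1 + X.
Mole fractions y_i = n_i/n_T; Kp = p_B2^2 / (p_A2) with p_i = y_i·P.
This yields a degree-2 equation in X; solving on (0,1), X = 0.687.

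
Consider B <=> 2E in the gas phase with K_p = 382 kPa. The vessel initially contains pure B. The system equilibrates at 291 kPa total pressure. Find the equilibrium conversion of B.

Let X = conversion of B (basis 1 mol B); extent of reaction ξ = X.
Mole table: n_B = 1 − X; n_E = 2X.
Summing: n_T = 1 + X.
Mole fractions y_i = n_i/n_T; K_p = p_E^2 / (p_B) with p_i = y_i·P.
Substituting and setting equal to 382 kPa gives a polynomial in X; the root in (0,1) is X = 0.497.

X = 0.497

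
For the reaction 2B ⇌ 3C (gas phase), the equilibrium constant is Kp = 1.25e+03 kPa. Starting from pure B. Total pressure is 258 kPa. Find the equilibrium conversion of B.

Basis: 1 mol B initially; let X = conversion of B. Extent ξ = 0.5X.
Moles: n_B = 1 − X; n_C = 1.5X.
n_T = Σnᵢ = 1 + 0.5X.
Mole fractions y_i = n_i/n_T; Kp = p_C^3 / (p_B^2) with p_i = y_i·P.
This yields a degree-3 equation in X; solving on (0,1), X = 0.633.

X = 0.633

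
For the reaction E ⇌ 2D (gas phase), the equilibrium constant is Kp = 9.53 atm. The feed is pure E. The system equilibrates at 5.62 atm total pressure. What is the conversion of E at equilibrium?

Basis: 1 mol E initially; let X = conversion of E. Extent ξ = X.
Mole table: n_E = 1 − X; n_D = 2X.
n_T = Σnᵢ = 1 + X.
Mole fractions y_i = n_i/n_T; Kp = p_D^2 / (p_E) with p_i = y_i·P.
Equating to 9.53 atm and solving on 0 < X < 1: X = 0.546.

X = 0.546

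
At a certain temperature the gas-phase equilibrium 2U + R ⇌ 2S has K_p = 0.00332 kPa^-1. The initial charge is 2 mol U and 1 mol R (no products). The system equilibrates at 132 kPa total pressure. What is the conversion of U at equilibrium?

Take 2 mol U as basis and let X be its fractional conversion, so ξ = X.
Mole table: n_U = 2 − 2X; n_R = 1 − X; n_S = 2X.
n_T = Σnᵢ = 3 − X.
y_i = n_i/n_T, p_i = y_i·P. K_p = p_S^2 / (p_U^2 p_R).
Substituting and setting equal to 0.00332 kPa^-1 gives a polynomial in X; the root in (0,1) is X = 0.256.

X = 0.256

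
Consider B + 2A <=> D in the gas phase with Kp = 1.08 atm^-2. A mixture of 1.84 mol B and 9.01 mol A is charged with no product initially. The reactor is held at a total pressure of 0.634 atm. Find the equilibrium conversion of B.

X = 0.224

Let X = conversion of B (basis 1.84 mol B); extent of reaction ξ = 1.84X.
Species balance: n_B = 1.84 − 1.84X; n_A = 9.01 − 3.68X; n_D = 1.84X.
n_T = Σnᵢ = 10.8 − 3.68X.
Mole fractions y_i = n_i/n_T; Kp = p_D / (p_B p_A^2) with p_i = y_i·P.
Setting this equal to 1.08 atm^-2 and taking the physical root (0 < X < 1) gives X = 0.224.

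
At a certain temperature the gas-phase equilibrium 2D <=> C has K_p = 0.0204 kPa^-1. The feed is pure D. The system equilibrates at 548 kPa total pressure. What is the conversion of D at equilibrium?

Take 1 mol D as basis and let X be its fractional conversion, so ξ = 0.5X.
At extent ξ: n_D = 1 − X; n_C = 0.5X.
Total moles n_T = 1 − 0.5X.
y_i = n_i/n_T, p_i = y_i·P. K_p = p_C / (p_D^2).
Equating to 0.0204 kPa^-1 and solving on 0 < X < 1: X = 0.852.

X = 0.852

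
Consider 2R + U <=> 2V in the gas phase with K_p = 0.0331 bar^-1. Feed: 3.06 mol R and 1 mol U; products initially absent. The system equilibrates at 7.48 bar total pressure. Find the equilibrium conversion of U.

X = 0.274

Take 1 mol U as basis and let X be its fractional conversion, so ξ = X.
At extent ξ: n_R = 3.06 − 2X; n_U = 1 − X; n_V = 2X.
Total moles n_T = 4.06 − X.
With p_i = (n_i/n_T)P, K_p = p_V^2 / (p_R^2 p_U).
Equating to 0.0331 bar^-1 and solving on 0 < X < 1: X = 0.274.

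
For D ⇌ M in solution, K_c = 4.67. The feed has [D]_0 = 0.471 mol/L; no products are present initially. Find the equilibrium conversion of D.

Let X = conversion of D; extent ξ = 0.471·X mol/L.
Concentrations: [D] = 0.471 − 0.471X; [M] = 0.471X.
K_c = [M] / ([D]).
This equals 4.67 at X = 0.824 (the root in 0 < X < 1).

X = 0.824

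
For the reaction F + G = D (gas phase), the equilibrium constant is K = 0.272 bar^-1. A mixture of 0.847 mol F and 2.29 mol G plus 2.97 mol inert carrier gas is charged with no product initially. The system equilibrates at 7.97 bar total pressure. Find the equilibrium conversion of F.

X = 0.422

Take 0.847 mol F as basis and let X be its fractional conversion, so ξ = 0.847X.
At extent ξ: n_F = 0.847 − 0.847X; n_G = 2.29 − 0.847X; n_D = 0.847X; n_I = 2.97 (inert).
n_T = Σnᵢ = 6.11 − 0.847X.
y_i = n_i/n_T, p_i = y_i·P. K = p_D / (p_F p_G).
This yields a degree-2 equation in X; solving on (0,1), X = 0.422.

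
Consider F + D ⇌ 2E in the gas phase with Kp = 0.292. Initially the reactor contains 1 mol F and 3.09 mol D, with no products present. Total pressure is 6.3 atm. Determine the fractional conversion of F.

X = 0.358

Take 1 mol F as basis and let X be its fractional conversion, so ξ = X.
Species balance: n_F = 1 − X; n_D = 3.09 − X; n_E = 2X.
Total moles n_T = 4.09 (Δν = 0, constant).
With p_i = (n_i/n_T)P, Kp = p_E^2 / (p_F p_D).
Equating to 0.292 and solving on 0 < X < 1: X = 0.358.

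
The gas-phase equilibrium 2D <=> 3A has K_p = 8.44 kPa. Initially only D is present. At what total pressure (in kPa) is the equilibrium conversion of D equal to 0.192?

Take 1 mol D as basis and let X be its fractional conversion, so ξ = 0.5X.
Mole table: n_D = 1 − X; n_A = 1.5X.
Total moles n_T = 1 + 0.5X.
K_p = p_A^3 / (p_D^2) with p_i = (n_i/n_T)·P.
At X = 0.192: the mole-fraction product g(X) = Π y_i^ν_i = 0.03338. Since K_p = g(X)·P^{1}, P = (K_p/g)^(1/1) = (8.44/0.03338)^(1/1) = 253 kPa.

P = 253 kPa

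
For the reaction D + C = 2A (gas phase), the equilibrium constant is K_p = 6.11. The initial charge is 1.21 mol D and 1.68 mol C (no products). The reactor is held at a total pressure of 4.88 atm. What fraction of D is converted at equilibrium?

X = 0.641

Take 1.21 mol D as basis and let X be its fractional conversion, so ξ = 1.21X.
Moles: n_D = 1.21 − 1.21X; n_C = 1.68 − 1.21X; n_A = 2.42X.
n_T stays at 2.89 (no change in mole number).
With p_i = (n_i/n_T)P, K_p = p_A^2 / (p_D p_C).
This yields a degree-2 equation in X; solving on (0,1), X = 0.641.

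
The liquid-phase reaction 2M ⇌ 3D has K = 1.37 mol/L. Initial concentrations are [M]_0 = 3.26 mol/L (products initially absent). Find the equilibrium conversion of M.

Let X = conversion of M; extent ξ = 3.26X/2 mol/L.
Concentrations: [M] = 3.26 − 3.26X; [D] = 4.89X.
K = [D]^3 / ([M]^2).
This equals 1.37 at X = 0.368 (the root in 0 < X < 1).

X = 0.368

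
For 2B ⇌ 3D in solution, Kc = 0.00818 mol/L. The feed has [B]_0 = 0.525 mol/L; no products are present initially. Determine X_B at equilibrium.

Let X = conversion of B; extent ξ = 0.525X/2 mol/L.
Concentrations: [B] = 0.525 − 0.525X; [D] = 0.788X.
Kc = [D]^3 / ([B]^2).
Solving Kc = 0.00818 for X ∈ (0,1): X = 0.149.

X = 0.149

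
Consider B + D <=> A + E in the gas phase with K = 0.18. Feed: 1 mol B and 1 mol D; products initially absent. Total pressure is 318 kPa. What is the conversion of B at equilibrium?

Basis: 1 mol B initially; let X = conversion of B. Extent ξ = X.
Moles: n_B = 1 − X; n_D = 1 − X; n_A = X; n_E = X.
Since Δν = 0, n_T = 2 throughout.
With p_i = (n_i/n_T)P, K = p_A p_E / (p_B p_D).
Substituting and setting equal to 0.18 gives a polynomial in X; the root in (0,1) is X = 0.298.

X = 0.298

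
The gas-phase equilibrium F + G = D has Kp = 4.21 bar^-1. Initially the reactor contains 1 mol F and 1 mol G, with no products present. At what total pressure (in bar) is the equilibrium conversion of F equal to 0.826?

Take 1 mol F as basis and let X be its fractional conversion, so ξ = X.
At extent ξ: n_F = 1 − X; n_G = 1 − X; n_D = X.
Summing: n_T = 2 − X.
Kp = p_D / (p_F p_G) with p_i = (n_i/n_T)·P.
At X = 0.826: the mole-fraction product g(X) = Π y_i^ν_i = 32.03. Since Kp = g(X)·P^{-1}, P = (g/Kp)^(1/1) = (32.03/4.21)^(1/1) = 7.61 bar.

P = 7.61 bar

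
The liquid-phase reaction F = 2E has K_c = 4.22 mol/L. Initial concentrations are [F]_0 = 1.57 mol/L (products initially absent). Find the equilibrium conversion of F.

Let X = conversion of F; extent ξ = 1.57·X mol/L.
Concentrations: [F] = 1.57 − 1.57X; [E] = 3.14X.
K_c = [E]^2 / ([F]).
Solving K_c = 4.22 for X ∈ (0,1): X = 0.550.

X = 0.550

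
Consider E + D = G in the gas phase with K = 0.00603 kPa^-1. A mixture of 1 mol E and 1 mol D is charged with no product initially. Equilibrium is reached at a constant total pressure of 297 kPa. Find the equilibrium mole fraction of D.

Take 1 mol E as basis and let X be its fractional conversion, so ξ = X.
Species balance: n_E = 1 − X; n_D = 1 − X; n_G = X.
Summing: n_T = 2 − X.
y_i = n_i/n_T, p_i = y_i·P. K = p_G / (p_E p_D).
Substituting and setting equal to 0.00603 kPa^-1 gives a polynomial in X; the root in (0,1) is X = 0.401.
Then n_D = 0.599, n_T = 1.6, so y_D = 0.374.

y_D = 0.374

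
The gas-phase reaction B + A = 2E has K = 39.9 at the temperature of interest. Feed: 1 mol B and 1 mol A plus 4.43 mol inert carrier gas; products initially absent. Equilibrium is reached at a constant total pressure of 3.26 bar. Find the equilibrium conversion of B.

X = 0.760

Let X = conversion of B (basis 1 mol B); extent of reaction ξ = X.
Mole table: n_B = 1 − X; n_A = 1 − X; n_E = 2X; n_I = 4.43 (inert).
Since Δν = 0, n_T = 6.43 throughout.
With p_i = (n_i/n_T)P, K = p_E^2 / (p_B p_A).
This yields a degree-2 equation in X; solving on (0,1), X = 0.760.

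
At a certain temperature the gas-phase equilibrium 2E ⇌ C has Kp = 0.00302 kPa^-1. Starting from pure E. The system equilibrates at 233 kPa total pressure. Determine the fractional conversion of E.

Basis: 1 mol E initially; let X = conversion of E. Extent ξ = 0.5X.
Moles: n_E = 1 − X; n_C = 0.5X.
Summing: n_T = 1 − 0.5X.
Mole fractions y_i = n_i/n_T; Kp = p_C / (p_E^2) with p_i = y_i·P.
Setting this equal to 0.00302 kPa^-1 and taking the physical root (0 < X < 1) gives X = 0.488.

X = 0.488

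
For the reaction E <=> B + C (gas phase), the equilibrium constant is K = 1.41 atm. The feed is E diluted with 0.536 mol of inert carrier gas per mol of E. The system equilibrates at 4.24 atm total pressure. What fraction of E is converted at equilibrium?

Let X = conversion of E (basis 1 mol E); extent of reaction ξ = X.
At extent ξ: n_E = 1 − X; n_B = X; n_C = X; n_I = 0.536 (inert).
n_T = Σnᵢ = 1.54 + X.
Mole fractions y_i = n_i/n_T; K = p_B p_C / (p_E) with p_i = y_i·P.
This yields a degree-2 equation in X; solving on (0,1), X = 0.556.

X = 0.556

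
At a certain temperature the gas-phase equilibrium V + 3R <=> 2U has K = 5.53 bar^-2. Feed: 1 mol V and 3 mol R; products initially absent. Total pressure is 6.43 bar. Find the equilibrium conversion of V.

X = 0.780

Take 1 mol V as basis and let X be its fractional conversion, so ξ = X.
Mole table: n_V = 1 − X; n_R = 3 − 3X; n_U = 2X.
Total moles n_T = 4 − 2X.
Mole fractions y_i = n_i/n_T; K = p_U^2 / (p_V p_R^3) with p_i = y_i·P.
Equating to 5.53 bar^-2 and solving on 0 < X < 1: X = 0.780.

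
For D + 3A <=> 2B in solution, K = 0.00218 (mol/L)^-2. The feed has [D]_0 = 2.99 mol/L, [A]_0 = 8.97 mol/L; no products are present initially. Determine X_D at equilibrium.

Let X = conversion of D; extent ξ = 2.99·X mol/L.
Concentrations: [D] = 2.99 − 2.99X; [A] = 8.97 − 8.97X; [B] = 5.98X.
K = [B]^2 / ([D] [A]^3).
Setting equal to 0.00218 and solving for X on (0,1) gives X = 0.220.

X = 0.220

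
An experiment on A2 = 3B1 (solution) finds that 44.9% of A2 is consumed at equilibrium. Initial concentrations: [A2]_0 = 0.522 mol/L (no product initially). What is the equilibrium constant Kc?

Let X = conversion of A2.
Concentrations: [A2] = 0.522 − 0.522X; [B1] = 1.57X.
At X = 0.449: [A2] = 0.288, [B1] = 0.703.
Kc = [B1]^3 / ([A2]) = 1.21 (mol/L)^2.

Kc = 1.21 (mol/L)^2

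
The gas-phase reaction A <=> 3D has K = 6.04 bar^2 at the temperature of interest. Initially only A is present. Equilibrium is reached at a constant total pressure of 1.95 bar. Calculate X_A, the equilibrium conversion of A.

X = 0.490

Let X = conversion of A (basis 1 mol A); extent of reaction ξ = X.
Mole table: n_A = 1 − X; n_D = 3X.
Total moles n_T = 1 + 2X.
Mole fractions y_i = n_i/n_T; K = p_D^3 / (p_A) with p_i = y_i·P.
Equating to 6.04 bar^2 and solving on 0 < X < 1: X = 0.490.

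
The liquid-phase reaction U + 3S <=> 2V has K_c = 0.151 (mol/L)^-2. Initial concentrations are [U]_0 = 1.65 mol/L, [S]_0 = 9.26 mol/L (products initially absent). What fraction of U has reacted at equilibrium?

Let X = conversion of U; extent ξ = 1.65·X mol/L.
Concentrations: [U] = 1.65 − 1.65X; [S] = 9.26 − 4.95X; [V] = 3.3X.
K_c = [V]^2 / ([U] [S]^3).
Equating to 0.151 (mol/L)^-2: the physical root is X = 0.806.

X = 0.806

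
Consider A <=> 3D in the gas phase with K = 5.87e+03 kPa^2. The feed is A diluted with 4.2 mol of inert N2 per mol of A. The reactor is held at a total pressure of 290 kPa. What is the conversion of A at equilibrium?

Take 1 mol A as basis and let X be its fractional conversion, so ξ = X.
Moles: n_A = 1 − X; n_D = 3X; n_I = 4.2 (inert).
Summing: n_T = 5.2 + 2X.
Mole fractions y_i = n_i/n_T; K = p_D^3 / (p_A) with p_i = y_i·P.
This yields a degree-3 equation in X; solving on (0,1), X = 0.384.

X = 0.384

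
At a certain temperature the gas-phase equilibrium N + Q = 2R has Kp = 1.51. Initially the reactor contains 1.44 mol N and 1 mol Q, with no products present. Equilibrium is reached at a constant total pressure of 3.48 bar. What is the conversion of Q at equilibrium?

X = 0.452

Take 1 mol Q as basis and let X be its fractional conversion, so ξ = X.
Mole table: n_N = 1.44 − X; n_Q = 1 − X; n_R = 2X.
Total moles n_T = 2.44 (Δν = 0, constant).
With p_i = (n_i/n_T)P, Kp = p_R^2 / (p_N p_Q).
Equating to 1.51 and solving on 0 < X < 1: X = 0.452.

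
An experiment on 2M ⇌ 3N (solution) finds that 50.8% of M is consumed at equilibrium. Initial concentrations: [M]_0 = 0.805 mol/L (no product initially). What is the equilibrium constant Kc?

Let X = conversion of M.
Concentrations: [M] = 0.805 − 0.805X; [N] = 1.21X.
At X = 0.508: [M] = 0.396, [N] = 0.613.
Kc = [N]^3 / ([M]^2) = 1.47 mol/L.

Kc = 1.47 mol/L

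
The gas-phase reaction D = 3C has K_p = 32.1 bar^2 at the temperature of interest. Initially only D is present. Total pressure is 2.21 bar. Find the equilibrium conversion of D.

Let X = conversion of D (basis 1 mol D); extent of reaction ξ = X.
At extent ξ: n_D = 1 − X; n_C = 3X.
n_T = Σnᵢ = 1 + 2X.
With p_i = (n_i/n_T)P, K_p = p_C^3 / (p_D).
Substituting and setting equal to 32.1 bar^2 gives a polynomial in X; the root in (0,1) is X = 0.734.

X = 0.734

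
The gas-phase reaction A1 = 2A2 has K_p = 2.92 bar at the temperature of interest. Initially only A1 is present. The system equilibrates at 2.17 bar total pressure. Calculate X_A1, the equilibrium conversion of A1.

X = 0.502

Take 1 mol A1 as basis and let X be its fractional conversion, so ξ = X.
At extent ξ: n_A1 = 1 − X; n_A2 = 2X.
Summing: n_T = 1 + X.
With p_i = (n_i/n_T)P, K_p = p_A2^2 / (p_A1).
This yields a degree-2 equation in X; solving on (0,1), X = 0.502.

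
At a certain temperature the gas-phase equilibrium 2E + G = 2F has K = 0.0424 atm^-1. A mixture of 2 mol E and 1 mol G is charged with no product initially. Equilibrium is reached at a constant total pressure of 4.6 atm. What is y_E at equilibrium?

Take 2 mol E as basis and let X be its fractional conversion, so ξ = X.
Mole table: n_E = 2 − 2X; n_G = 1 − X; n_F = 2X.
Summing: n_T = 3 − X.
y_i = n_i/n_T, p_i = y_i·P. K = p_F^2 / (p_E^2 p_G).
Equating to 0.0424 atm^-1 and solving on 0 < X < 1: X = 0.192.
Then n_E = 1.62, n_T = 2.81, so y_E = 0.576.

y_E = 0.576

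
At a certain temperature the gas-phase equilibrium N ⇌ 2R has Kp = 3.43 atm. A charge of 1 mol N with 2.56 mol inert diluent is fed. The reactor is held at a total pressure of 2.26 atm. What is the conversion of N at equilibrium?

X = 0.698

Take 1 mol N as basis and let X be its fractional conversion, so ξ = X.
Moles: n_N = 1 − X; n_R = 2X; n_I = 2.56 (inert).
Total moles n_T = 3.56 + X.
With p_i = (n_i/n_T)P, Kp = p_R^2 / (p_N).
Setting this equal to 3.43 atm and taking the physical root (0 < X < 1) gives X = 0.698.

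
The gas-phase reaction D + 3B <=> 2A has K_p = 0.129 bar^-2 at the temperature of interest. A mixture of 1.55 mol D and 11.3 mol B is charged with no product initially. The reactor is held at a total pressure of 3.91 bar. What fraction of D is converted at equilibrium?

Let X = conversion of D (basis 1.55 mol D); extent of reaction ξ = 1.55X.
Moles: n_D = 1.55 − 1.55X; n_B = 11.3 − 4.65X; n_A = 3.1X.
Total moles n_T = 12.9 − 3.1X.
Mole fractions y_i = n_i/n_T; K_p = p_A^2 / (p_D p_B^3) with p_i = y_i·P.
This yields a degree-4 equation in X; solving on (0,1), X = 0.684.

X = 0.684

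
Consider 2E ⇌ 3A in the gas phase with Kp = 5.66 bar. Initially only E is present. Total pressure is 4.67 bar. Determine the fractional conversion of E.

Take 1 mol E as basis and let X be its fractional conversion, so ξ = 0.5X.
Mole table: n_E = 1 − X; n_A = 1.5X.
Summing: n_T = 1 + 0.5X.
With p_i = (n_i/n_T)P, Kp = p_A^3 / (p_E^2).
Setting this equal to 5.66 bar and taking the physical root (0 < X < 1) gives X = 0.489.

X = 0.489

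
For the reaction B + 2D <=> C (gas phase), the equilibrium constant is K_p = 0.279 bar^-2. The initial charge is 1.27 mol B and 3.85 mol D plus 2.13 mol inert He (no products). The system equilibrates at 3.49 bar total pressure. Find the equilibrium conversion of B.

Basis: 1.27 mol B initially; let X = conversion of B. Extent ξ = 1.27X.
Moles: n_B = 1.27 − 1.27X; n_D = 3.85 − 2.54X; n_C = 1.27X; n_I = 2.13 (inert).
Total moles n_T = 7.25 − 2.54X.
Mole fractions y_i = n_i/n_T; K_p = p_C / (p_B p_D^2) with p_i = y_i·P.
Equating to 0.279 bar^-2 and solving on 0 < X < 1: X = 0.410.

X = 0.410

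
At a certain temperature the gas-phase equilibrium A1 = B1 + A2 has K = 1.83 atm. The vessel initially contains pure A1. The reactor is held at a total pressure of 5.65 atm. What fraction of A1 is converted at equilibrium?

Take 1 mol A1 as basis and let X be its fractional conversion, so ξ = X.
Species balance: n_A1 = 1 − X; n_B1 = X; n_A2 = X.
Summing: n_T = 1 + X.
y_i = n_i/n_T, p_i = y_i·P. K = p_B1 p_A2 / (p_A1).
Setting this equal to 1.83 atm and taking the physical root (0 < X < 1) gives X = 0.495.

X = 0.495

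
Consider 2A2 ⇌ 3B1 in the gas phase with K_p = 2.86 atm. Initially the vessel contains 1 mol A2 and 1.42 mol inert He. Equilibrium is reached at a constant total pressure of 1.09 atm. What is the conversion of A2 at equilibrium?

Basis: 1 mol A2 initially; let X = conversion of A2. Extent ξ = 0.5X.
At extent ξ: n_A2 = 1 − X; n_B1 = 1.5X; n_I = 1.42 (inert).
Total moles n_T = 2.42 + 0.5X.
Mole fractions y_i = n_i/n_T; K_p = p_B1^3 / (p_A2^2) with p_i = y_i·P.
Equating to 2.86 atm and solving on 0 < X < 1: X = 0.645.

X = 0.645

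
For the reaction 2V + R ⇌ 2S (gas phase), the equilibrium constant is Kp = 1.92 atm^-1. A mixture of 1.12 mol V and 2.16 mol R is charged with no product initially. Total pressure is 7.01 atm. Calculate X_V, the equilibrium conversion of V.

Let X = conversion of V (basis 1.12 mol V); extent of reaction ξ = 0.56X.
Moles: n_V = 1.12 − 1.12X; n_R = 2.16 − 0.56X; n_S = 1.12X.
Total moles n_T = 3.28 − 0.56X.
y_i = n_i/n_T, p_i = y_i·P. Kp = p_S^2 / (p_V^2 p_R).
Setting this equal to 1.92 atm^-1 and taking the physical root (0 < X < 1) gives X = 0.741.

X = 0.741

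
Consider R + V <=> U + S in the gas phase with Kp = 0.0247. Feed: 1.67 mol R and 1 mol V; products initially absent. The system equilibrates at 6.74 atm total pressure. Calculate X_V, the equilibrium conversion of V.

Let X = conversion of V (basis 1 mol V); extent of reaction ξ = X.
Species balance: n_R = 1.67 − X; n_V = 1 − X; n_U = X; n_S = X.
n_T stays at 2.67 (no change in mole number).
With p_i = (n_i/n_T)P, Kp = p_U p_S / (p_R p_V).
This yields a degree-2 equation in X; solving on (0,1), X = 0.175.

X = 0.175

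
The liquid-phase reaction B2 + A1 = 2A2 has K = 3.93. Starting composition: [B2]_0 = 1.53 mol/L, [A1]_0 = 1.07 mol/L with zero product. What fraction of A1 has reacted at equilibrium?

Let X = conversion of A1; extent ξ = 1.07·X mol/L.
Concentrations: [B2] = 1.53 − 1.07X; [A1] = 1.07 − 1.07X; [A2] = 2.14X.
K = [A2]^2 / ([B2] [A1]).
Equating to 3.93: the physical root is X = 0.586.

X = 0.586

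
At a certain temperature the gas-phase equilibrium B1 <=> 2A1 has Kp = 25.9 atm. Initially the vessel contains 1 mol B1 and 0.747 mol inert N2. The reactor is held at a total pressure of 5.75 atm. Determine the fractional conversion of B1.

Basis: 1 mol B1 initially; let X = conversion of B1. Extent ξ = X.
Moles: n_B1 = 1 − X; n_A1 = 2X; n_I = 0.747 (inert).
Total moles n_T = 1.75 + X.
y_i = n_i/n_T, p_i = y_i·P. Kp = p_A1^2 / (p_B1).
Equating to 25.9 atm and solving on 0 < X < 1: X = 0.784.

X = 0.784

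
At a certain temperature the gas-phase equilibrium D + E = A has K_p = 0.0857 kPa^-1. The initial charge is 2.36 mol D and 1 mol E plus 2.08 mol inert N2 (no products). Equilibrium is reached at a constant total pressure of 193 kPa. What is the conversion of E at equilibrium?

X = 0.845

Basis: 1 mol E initially; let X = conversion of E. Extent ξ = X.
At extent ξ: n_D = 2.36 − X; n_E = 1 − X; n_A = X; n_I = 2.08 (inert).
Summing: n_T = 5.44 − X.
With p_i = (n_i/n_T)P, K_p = p_A / (p_D p_E).
Setting this equal to 0.0857 kPa^-1 and taking the physical root (0 < X < 1) gives X = 0.845.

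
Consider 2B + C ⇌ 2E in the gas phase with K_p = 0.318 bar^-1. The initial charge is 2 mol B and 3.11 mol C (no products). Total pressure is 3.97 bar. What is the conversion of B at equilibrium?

X = 0.459

Let X = conversion of B (basis 2 mol B); extent of reaction ξ = X.
Species balance: n_B = 2 − 2X; n_C = 3.11 − X; n_E = 2X.
Total moles n_T = 5.11 − X.
y_i = n_i/n_T, p_i = y_i·P. K_p = p_E^2 / (p_B^2 p_C).
Substituting and setting equal to 0.318 bar^-1 gives a polynomial in X; the root in (0,1) is X = 0.459.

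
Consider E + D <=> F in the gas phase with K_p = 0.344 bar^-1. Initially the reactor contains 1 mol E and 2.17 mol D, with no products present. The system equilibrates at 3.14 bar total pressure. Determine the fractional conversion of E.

X = 0.408

Let X = conversion of E (basis 1 mol E); extent of reaction ξ = X.
Species balance: n_E = 1 − X; n_D = 2.17 − X; n_F = X.
Summing: n_T = 3.17 − X.
y_i = n_i/n_T, p_i = y_i·P. K_p = p_F / (p_E p_D).
Substituting and setting equal to 0.344 bar^-1 gives a polynomial in X; the root in (0,1) is X = 0.408.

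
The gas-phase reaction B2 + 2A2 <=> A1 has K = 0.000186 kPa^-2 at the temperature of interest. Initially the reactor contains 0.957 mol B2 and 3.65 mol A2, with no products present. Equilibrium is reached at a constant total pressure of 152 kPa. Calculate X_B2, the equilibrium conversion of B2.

Basis: 0.957 mol B2 initially; let X = conversion of B2. Extent ξ = 0.957X.
Mole table: n_B2 = 0.957 − 0.957X; n_A2 = 3.65 − 1.91X; n_A1 = 0.957X.
n_T = Σnᵢ = 4.61 − 1.91X.
Mole fractions y_i = n_i/n_T; K = p_A1 / (p_B2 p_A2^2) with p_i = y_i·P.
This yields a degree-3 equation in X; solving on (0,1), X = 0.684.

X = 0.684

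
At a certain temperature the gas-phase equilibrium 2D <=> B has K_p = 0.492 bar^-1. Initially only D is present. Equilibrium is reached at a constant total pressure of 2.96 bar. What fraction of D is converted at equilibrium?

X = 0.617

Take 1 mol D as basis and let X be its fractional conversion, so ξ = 0.5X.
Mole table: n_D = 1 − X; n_B = 0.5X.
Total moles n_T = 1 − 0.5X.
y_i = n_i/n_T, p_i = y_i·P. K_p = p_B / (p_D^2).
Setting this equal to 0.492 bar^-1 and taking the physical root (0 < X < 1) gives X = 0.617.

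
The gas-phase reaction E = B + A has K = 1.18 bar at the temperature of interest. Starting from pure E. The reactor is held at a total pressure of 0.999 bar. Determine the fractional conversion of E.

X = 0.736

Basis: 1 mol E initially; let X = conversion of E. Extent ξ = X.
At extent ξ: n_E = 1 − X; n_B = X; n_A = X.
Total moles n_T = 1 + X.
y_i = n_i/n_T, p_i = y_i·P. K = p_B p_A / (p_E).
Setting this equal to 1.18 bar and taking the physical root (0 < X < 1) gives X = 0.736.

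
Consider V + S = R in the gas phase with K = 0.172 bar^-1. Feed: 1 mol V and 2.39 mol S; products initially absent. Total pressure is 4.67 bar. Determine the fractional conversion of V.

Let X = conversion of V (basis 1 mol V); extent of reaction ξ = X.
Mole table: n_V = 1 − X; n_S = 2.39 − X; n_R = X.
Summing: n_T = 3.39 − X.
y_i = n_i/n_T, p_i = y_i·P. K = p_R / (p_V p_S).
This yields a degree-2 equation in X; solving on (0,1), X = 0.350.

X = 0.350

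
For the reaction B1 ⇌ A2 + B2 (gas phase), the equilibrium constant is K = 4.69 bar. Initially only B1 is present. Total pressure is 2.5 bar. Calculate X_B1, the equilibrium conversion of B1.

Basis: 1 mol B1 initially; let X = conversion of B1. Extent ξ = X.
Moles: n_B1 = 1 − X; n_A2 = X; n_B2 = X.
Summing: n_T = 1 + X.
With p_i = (n_i/n_T)P, K = p_A2 p_B2 / (p_B1).
Substituting and setting equal to 4.69 bar gives a polynomial in X; the root in (0,1) is X = 0.808.

X = 0.808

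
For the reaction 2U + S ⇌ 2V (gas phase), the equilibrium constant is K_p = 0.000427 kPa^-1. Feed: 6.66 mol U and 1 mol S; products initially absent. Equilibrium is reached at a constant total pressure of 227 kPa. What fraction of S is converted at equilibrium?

X = 0.293

Let X = conversion of S (basis 1 mol S); extent of reaction ξ = X.
Moles: n_U = 6.66 − 2X; n_S = 1 − X; n_V = 2X.
n_T = Σnᵢ = 7.66 − X.
y_i = n_i/n_T, p_i = y_i·P. K_p = p_V^2 / (p_U^2 p_S).
Setting this equal to 0.000427 kPa^-1 and taking the physical root (0 < X < 1) gives X = 0.293.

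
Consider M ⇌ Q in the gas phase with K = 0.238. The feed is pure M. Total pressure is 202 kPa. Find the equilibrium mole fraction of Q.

y_Q = 0.192

Basis: 1 mol M initially; let X = conversion of M. Extent ξ = X.
Moles: n_M = 1 − X; n_Q = X.
Since Δν = 0, n_T = 1 throughout.
Mole fractions y_i = n_i/n_T; K = p_Q / (p_M) with p_i = y_i·P.
Equating to 0.238 and solving on 0 < X < 1: X = 0.192.
Then n_Q = 0.192, n_T = 1, so y_Q = 0.192.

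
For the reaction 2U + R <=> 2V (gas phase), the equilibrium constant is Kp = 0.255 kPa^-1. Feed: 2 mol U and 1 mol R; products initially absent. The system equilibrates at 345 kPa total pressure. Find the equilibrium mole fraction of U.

Take 2 mol U as basis and let X be its fractional conversion, so ξ = X.
Mole table: n_U = 2 − 2X; n_R = 1 − X; n_V = 2X.
Summing: n_T = 3 − X.
Mole fractions y_i = n_i/n_T; Kp = p_V^2 / (p_U^2 p_R) with p_i = y_i·P.
Setting this equal to 0.255 kPa^-1 and taking the physical root (0 < X < 1) gives X = 0.756.
Then n_U = 0.488, n_T = 2.24, so y_U = 0.218.

y_U = 0.218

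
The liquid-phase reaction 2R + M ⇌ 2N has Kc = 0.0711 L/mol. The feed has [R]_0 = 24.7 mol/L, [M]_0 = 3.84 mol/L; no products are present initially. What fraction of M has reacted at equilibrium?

X = 0.708

Let X = conversion of M; extent ξ = 3.84·X mol/L.
Concentrations: [R] = 24.7 − 7.68X; [M] = 3.84 − 3.84X; [N] = 7.68X.
Kc = [N]^2 / ([R]^2 [M]).
Setting equal to 0.0711 and solving for X on (0,1) gives X = 0.708.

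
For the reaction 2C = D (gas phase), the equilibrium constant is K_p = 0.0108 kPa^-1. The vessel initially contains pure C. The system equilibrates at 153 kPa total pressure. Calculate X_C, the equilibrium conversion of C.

Take 1 mol C as basis and let X be its fractional conversion, so ξ = 0.5X.
Species balance: n_C = 1 − X; n_D = 0.5X.
n_T = Σnᵢ = 1 − 0.5X.
With p_i = (n_i/n_T)P, K_p = p_D / (p_C^2).
Equating to 0.0108 kPa^-1 and solving on 0 < X < 1: X = 0.637.

X = 0.637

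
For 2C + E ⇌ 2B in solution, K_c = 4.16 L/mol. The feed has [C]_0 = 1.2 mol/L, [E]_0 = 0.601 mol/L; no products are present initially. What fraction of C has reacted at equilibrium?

Let X = conversion of C; extent ξ = 1.2X/2 mol/L.
Concentrations: [C] = 1.2 − 1.2X; [E] = 0.601 − 0.6X; [B] = 1.2X.
K_c = [B]^2 / ([C]^2 [E]).
Solving K_c = 4.16 for X ∈ (0,1): X = 0.522.

X = 0.522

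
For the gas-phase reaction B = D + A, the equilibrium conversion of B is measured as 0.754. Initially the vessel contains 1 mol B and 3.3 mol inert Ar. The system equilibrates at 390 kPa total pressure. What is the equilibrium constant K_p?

Take 1 mol B as basis and let X be its fractional conversion, so ξ = X.
Mole table: n_B = 1 − X; n_D = X; n_A = X; n_I = 3.3 (inert).
Summing: n_T = 4.3 + X.
At X = 0.754: n_B = 0.246, n_D = 0.754, n_A = 0.754, n_T = 5.05.
p_i = (n_i/n_T)·P. K_p = p_D p_A / (p_B) = 178 kPa.

K_p = 178 kPa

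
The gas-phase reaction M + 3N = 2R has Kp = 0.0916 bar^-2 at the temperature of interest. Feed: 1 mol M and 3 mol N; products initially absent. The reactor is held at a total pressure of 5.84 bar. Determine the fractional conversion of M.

X = 0.449

Basis: 1 mol M initially; let X = conversion of M. Extent ξ = X.
Moles: n_M = 1 − X; n_N = 3 − 3X; n_R = 2X.
Summing: n_T = 4 − 2X.
Mole fractions y_i = n_i/n_T; Kp = p_R^2 / (p_M p_N^3) with p_i = y_i·P.
Setting this equal to 0.0916 bar^-2 and taking the physical root (0 < X < 1) gives X = 0.449.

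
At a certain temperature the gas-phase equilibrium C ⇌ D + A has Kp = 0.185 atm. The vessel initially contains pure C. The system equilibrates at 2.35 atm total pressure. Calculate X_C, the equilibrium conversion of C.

X = 0.270

Basis: 1 mol C initially; let X = conversion of C. Extent ξ = X.
Species balance: n_C = 1 − X; n_D = X; n_A = X.
Total moles n_T = 1 + X.
Mole fractions y_i = n_i/n_T; Kp = p_D p_A / (p_C) with p_i = y_i·P.
Setting this equal to 0.185 atm and taking the physical root (0 < X < 1) gives X = 0.270.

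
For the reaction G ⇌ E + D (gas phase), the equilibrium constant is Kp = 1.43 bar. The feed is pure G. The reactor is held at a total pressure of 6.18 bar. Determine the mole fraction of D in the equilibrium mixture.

y_D = 0.302

Basis: 1 mol G initially; let X = conversion of G. Extent ξ = X.
Moles: n_G = 1 − X; n_E = X; n_D = X.
n_T = Σnᵢ = 1 + X.
y_i = n_i/n_T, p_i = y_i·P. Kp = p_E p_D / (p_G).
Equating to 1.43 bar and solving on 0 < X < 1: X = 0.433.
Then n_D = 0.433, n_T = 1.43, so y_D = 0.302.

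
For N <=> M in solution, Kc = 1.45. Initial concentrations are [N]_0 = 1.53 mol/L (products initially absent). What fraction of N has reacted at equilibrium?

Let X = conversion of N; extent ξ = 1.53·X mol/L.
Concentrations: [N] = 1.53 − 1.53X; [M] = 1.53X.
Kc = [M] / ([N]).
Setting equal to 1.45 and solving for X on (0,1) gives X = 0.592.

X = 0.592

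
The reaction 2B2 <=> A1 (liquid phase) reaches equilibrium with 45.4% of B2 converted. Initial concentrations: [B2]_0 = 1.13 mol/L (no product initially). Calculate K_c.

Let X = conversion of B2.
Concentrations: [B2] = 1.13 − 1.13X; [A1] = 0.565X.
At X = 0.454: [B2] = 0.617, [A1] = 0.257.
K_c = [A1] / ([B2]^2) = 0.674 L/mol.

K_c = 0.674 L/mol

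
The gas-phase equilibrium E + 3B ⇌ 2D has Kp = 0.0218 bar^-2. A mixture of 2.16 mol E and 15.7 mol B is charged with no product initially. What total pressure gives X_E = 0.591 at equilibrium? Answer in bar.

P = 6.89 bar

Basis: 2.16 mol E initially; let X = conversion of E. Extent ξ = 2.16X.
Species balance: n_E = 2.16 − 2.16X; n_B = 15.7 − 6.48X; n_D = 4.32X.
Total moles n_T = 17.9 − 4.32X.
Kp = p_D^2 / (p_E p_B^3) with p_i = (n_i/n_T)·P.
At X = 0.591: the mole-fraction product g(X) = Π y_i^ν_i = 1.034. Since Kp = g(X)·P^{-2}, P = (g/Kp)^(1/2) = (1.034/0.0218)^(1/2) = 6.89 bar.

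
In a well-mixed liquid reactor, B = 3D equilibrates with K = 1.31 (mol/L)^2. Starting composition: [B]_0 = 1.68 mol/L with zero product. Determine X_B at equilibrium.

Let X = conversion of B; extent ξ = 1.68·X mol/L.
Concentrations: [B] = 1.68 − 1.68X; [D] = 5.04X.
K = [D]^3 / ([B]).
Solving K = 1.31 for X ∈ (0,1): X = 0.236.

X = 0.236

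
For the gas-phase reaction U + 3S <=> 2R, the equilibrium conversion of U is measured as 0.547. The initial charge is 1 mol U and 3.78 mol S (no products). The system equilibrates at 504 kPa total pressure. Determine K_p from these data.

K_p = 1.44e-05 kPa^-2

Let X = conversion of U (basis 1 mol U); extent of reaction ξ = X.
Species balance: n_U = 1 − X; n_S = 3.78 − 3X; n_R = 2X.
Summing: n_T = 4.78 − 2X.
At X = 0.547: n_U = 0.453, n_S = 2.14, n_R = 1.09, n_T = 3.69.
p_i = (n_i/n_T)·P. K_p = p_R^2 / (p_U p_S^3) = 1.44e-05 kPa^-2.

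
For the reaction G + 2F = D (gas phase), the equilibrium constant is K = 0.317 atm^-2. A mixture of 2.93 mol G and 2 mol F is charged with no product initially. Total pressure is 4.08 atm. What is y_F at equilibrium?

y_F = 0.219

Take 2 mol F as basis and let X be its fractional conversion, so ξ = X.
Moles: n_G = 2.93 − X; n_F = 2 − 2X; n_D = X.
Total moles n_T = 4.93 − 2X.
Mole fractions y_i = n_i/n_T; K = p_D / (p_G p_F^2) with p_i = y_i·P.
This yields a degree-3 equation in X; solving on (0,1), X = 0.590.
Then n_F = 0.82, n_T = 3.75, so y_F = 0.219.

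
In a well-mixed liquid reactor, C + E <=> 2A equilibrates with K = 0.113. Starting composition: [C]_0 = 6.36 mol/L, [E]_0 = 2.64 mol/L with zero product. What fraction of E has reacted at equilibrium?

Let X = conversion of E; extent ξ = 2.64·X mol/L.
Concentrations: [C] = 6.36 − 2.64X; [E] = 2.64 − 2.64X; [A] = 5.28X.
K = [A]^2 / ([C] [E]).
This equals 0.113 at X = 0.220 (the root in 0 < X < 1).

X = 0.220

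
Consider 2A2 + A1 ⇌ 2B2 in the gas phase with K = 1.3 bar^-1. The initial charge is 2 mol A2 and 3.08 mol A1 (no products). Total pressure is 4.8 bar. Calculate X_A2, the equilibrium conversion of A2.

X = 0.649

Take 2 mol A2 as basis and let X be its fractional conversion, so ξ = X.
Moles: n_A2 = 2 − 2X; n_A1 = 3.08 − X; n_B2 = 2X.
Summing: n_T = 5.08 − X.
Mole fractions y_i = n_i/n_T; K = p_B2^2 / (p_A2^2 p_A1) with p_i = y_i·P.
This yields a degree-3 equation in X; solving on (0,1), X = 0.649.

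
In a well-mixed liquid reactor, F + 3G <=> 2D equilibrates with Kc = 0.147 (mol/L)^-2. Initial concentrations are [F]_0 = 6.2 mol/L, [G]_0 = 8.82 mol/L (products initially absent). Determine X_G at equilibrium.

Let X = conversion of G; extent ξ = 8.82X/3 mol/L.
Concentrations: [F] = 6.2 − 2.94X; [G] = 8.82 − 8.82X; [D] = 5.88X.
Kc = [D]^2 / ([F] [G]^3).
Setting equal to 0.147 and solving for X on (0,1) gives X = 0.669.

X = 0.669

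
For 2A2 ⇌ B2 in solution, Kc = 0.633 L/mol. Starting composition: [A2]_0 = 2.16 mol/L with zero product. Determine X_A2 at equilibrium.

Let X = conversion of A2; extent ξ = 2.16X/2 mol/L.
Concentrations: [A2] = 2.16 − 2.16X; [B2] = 1.08X.
Kc = [B2] / ([A2]^2).
Solving Kc = 0.633 for X ∈ (0,1): X = 0.551.

X = 0.551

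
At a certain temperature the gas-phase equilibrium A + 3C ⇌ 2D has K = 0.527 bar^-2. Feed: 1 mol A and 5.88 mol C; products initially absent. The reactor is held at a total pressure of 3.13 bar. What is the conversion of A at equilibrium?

X = 0.744

Basis: 1 mol A initially; let X = conversion of A. Extent ξ = X.
Moles: n_A = 1 − X; n_C = 5.88 − 3X; n_D = 2X.
n_T = Σnᵢ = 6.88 − 2X.
y_i = n_i/n_T, p_i = y_i·P. K = p_D^2 / (p_A p_C^3).
Equating to 0.527 bar^-2 and solving on 0 < X < 1: X = 0.744.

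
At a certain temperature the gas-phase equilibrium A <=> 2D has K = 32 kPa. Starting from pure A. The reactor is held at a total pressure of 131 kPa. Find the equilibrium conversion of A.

Let X = conversion of A (basis 1 mol A); extent of reaction ξ = X.
Mole table: n_A = 1 − X; n_D = 2X.
Summing: n_T = 1 + X.
y_i = n_i/n_T, p_i = y_i·P. K = p_D^2 / (p_A).
Equating to 32 kPa and solving on 0 < X < 1: X = 0.240.

X = 0.240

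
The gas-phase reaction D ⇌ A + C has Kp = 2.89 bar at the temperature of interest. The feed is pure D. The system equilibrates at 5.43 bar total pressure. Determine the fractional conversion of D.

X = 0.589

Take 1 mol D as basis and let X be its fractional conversion, so ξ = X.
Mole table: n_D = 1 − X; n_A = X; n_C = X.
Total moles n_T = 1 + X.
Mole fractions y_i = n_i/n_T; Kp = p_A p_C / (p_D) with p_i = y_i·P.
This yields a degree-2 equation in X; solving on (0,1), X = 0.589.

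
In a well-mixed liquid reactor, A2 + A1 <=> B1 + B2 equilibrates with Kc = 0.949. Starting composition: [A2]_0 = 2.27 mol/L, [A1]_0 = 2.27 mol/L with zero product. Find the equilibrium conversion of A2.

Let X = conversion of A2; extent ξ = 2.27·X mol/L.
Concentrations: [A2] = 2.27 − 2.27X; [A1] = 2.27 − 2.27X; [B1] = 2.27X; [B2] = 2.27X.
Kc = [B1] [B2] / ([A2] [A1]).
This equals 0.949 at X = 0.493 (the root in 0 < X < 1).

X = 0.493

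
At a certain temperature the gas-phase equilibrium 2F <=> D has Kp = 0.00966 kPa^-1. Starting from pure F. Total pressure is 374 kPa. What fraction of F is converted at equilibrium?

Let X = conversion of F (basis 1 mol F); extent of reaction ξ = 0.5X.
At extent ξ: n_F = 1 − X; n_D = 0.5X.
Summing: n_T = 1 − 0.5X.
Mole fractions y_i = n_i/n_T; Kp = p_D / (p_F^2) with p_i = y_i·P.
Equating to 0.00966 kPa^-1 and solving on 0 < X < 1: X = 0.746.

X = 0.746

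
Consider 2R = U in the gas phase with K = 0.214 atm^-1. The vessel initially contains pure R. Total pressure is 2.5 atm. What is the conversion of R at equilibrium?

Take 1 mol R as basis and let X be its fractional conversion, so ξ = 0.5X.
At extent ξ: n_R = 1 − X; n_U = 0.5X.
Total moles n_T = 1 − 0.5X.
With p_i = (n_i/n_T)P, K = p_U / (p_R^2).
Substituting and setting equal to 0.214 atm^-1 gives a polynomial in X; the root in (0,1) is X = 0.436.

X = 0.436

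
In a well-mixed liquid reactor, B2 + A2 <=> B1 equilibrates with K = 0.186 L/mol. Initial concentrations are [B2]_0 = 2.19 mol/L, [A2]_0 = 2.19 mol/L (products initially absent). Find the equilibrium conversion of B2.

Let X = conversion of B2; extent ξ = 2.19·X mol/L.
Concentrations: [B2] = 2.19 − 2.19X; [A2] = 2.19 − 2.19X; [B1] = 2.19X.
K = [B1] / ([B2] [A2]).
Equating to 0.186 L/mol: the physical root is X = 0.237.

X = 0.237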